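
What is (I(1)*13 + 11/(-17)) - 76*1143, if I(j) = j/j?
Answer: -1476546/17 ≈ -86856.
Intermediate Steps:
I(j) = 1
(I(1)*13 + 11/(-17)) - 76*1143 = (1*13 + 11/(-17)) - 76*1143 = (13 + 11*(-1/17)) - 86868 = (13 - 11/17) - 86868 = 210/17 - 86868 = -1476546/17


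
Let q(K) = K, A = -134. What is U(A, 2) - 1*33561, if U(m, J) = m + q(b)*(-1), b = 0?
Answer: -33695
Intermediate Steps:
U(m, J) = m (U(m, J) = m + 0*(-1) = m + 0 = m)
U(A, 2) - 1*33561 = -134 - 1*33561 = -134 - 33561 = -33695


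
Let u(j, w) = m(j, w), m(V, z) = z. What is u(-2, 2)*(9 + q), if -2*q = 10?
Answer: 8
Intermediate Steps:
u(j, w) = w
q = -5 (q = -½*10 = -5)
u(-2, 2)*(9 + q) = 2*(9 - 5) = 2*4 = 8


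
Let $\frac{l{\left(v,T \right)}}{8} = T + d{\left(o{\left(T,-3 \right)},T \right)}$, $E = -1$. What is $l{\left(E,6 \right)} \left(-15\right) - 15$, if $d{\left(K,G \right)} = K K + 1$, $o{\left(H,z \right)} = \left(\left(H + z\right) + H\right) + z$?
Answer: $-5175$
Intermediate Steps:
$o{\left(H,z \right)} = 2 H + 2 z$ ($o{\left(H,z \right)} = \left(z + 2 H\right) + z = 2 H + 2 z$)
$d{\left(K,G \right)} = 1 + K^{2}$ ($d{\left(K,G \right)} = K^{2} + 1 = 1 + K^{2}$)
$l{\left(v,T \right)} = 8 + 8 T + 8 \left(-6 + 2 T\right)^{2}$ ($l{\left(v,T \right)} = 8 \left(T + \left(1 + \left(2 T + 2 \left(-3\right)\right)^{2}\right)\right) = 8 \left(T + \left(1 + \left(2 T - 6\right)^{2}\right)\right) = 8 \left(T + \left(1 + \left(-6 + 2 T\right)^{2}\right)\right) = 8 \left(1 + T + \left(-6 + 2 T\right)^{2}\right) = 8 + 8 T + 8 \left(-6 + 2 T\right)^{2}$)
$l{\left(E,6 \right)} \left(-15\right) - 15 = \left(296 - 1104 + 32 \cdot 6^{2}\right) \left(-15\right) - 15 = \left(296 - 1104 + 32 \cdot 36\right) \left(-15\right) - 15 = \left(296 - 1104 + 1152\right) \left(-15\right) - 15 = 344 \left(-15\right) - 15 = -5160 - 15 = -5175$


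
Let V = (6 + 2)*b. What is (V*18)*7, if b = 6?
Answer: 6048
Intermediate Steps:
V = 48 (V = (6 + 2)*6 = 8*6 = 48)
(V*18)*7 = (48*18)*7 = 864*7 = 6048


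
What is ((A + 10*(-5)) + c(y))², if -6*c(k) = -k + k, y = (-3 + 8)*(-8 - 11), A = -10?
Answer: 3600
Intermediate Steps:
y = -95 (y = 5*(-19) = -95)
c(k) = 0 (c(k) = -(-k + k)/6 = -⅙*0 = 0)
((A + 10*(-5)) + c(y))² = ((-10 + 10*(-5)) + 0)² = ((-10 - 50) + 0)² = (-60 + 0)² = (-60)² = 3600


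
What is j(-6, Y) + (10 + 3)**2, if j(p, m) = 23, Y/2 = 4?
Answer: 192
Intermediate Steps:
Y = 8 (Y = 2*4 = 8)
j(-6, Y) + (10 + 3)**2 = 23 + (10 + 3)**2 = 23 + 13**2 = 23 + 169 = 192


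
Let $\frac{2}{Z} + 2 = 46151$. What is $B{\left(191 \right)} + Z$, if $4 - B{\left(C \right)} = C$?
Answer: $- \frac{8629861}{46149} \approx -187.0$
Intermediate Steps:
$Z = \frac{2}{46149}$ ($Z = \frac{2}{-2 + 46151} = \frac{2}{46149} \approx 4.3338 \cdot 10^{-5}$)
$B{\left(C \right)} = 4 - C$
$B{\left(191 \right)} + Z = \left(4 - 191\right) + \frac{2}{46149} = -187 + \frac{2}{46149} = - \frac{8629861}{46149}$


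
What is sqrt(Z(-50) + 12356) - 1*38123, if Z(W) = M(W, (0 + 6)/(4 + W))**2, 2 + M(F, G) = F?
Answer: -38123 + 2*sqrt(3765) ≈ -38000.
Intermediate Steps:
M(F, G) = -2 + F
Z(W) = (-2 + W)**2
sqrt(Z(-50) + 12356) - 1*38123 = sqrt((-2 - 50)**2 + 12356) - 1*38123 = sqrt((-52)**2 + 12356) - 38123 = sqrt(2704 + 12356) - 38123 = sqrt(15060) - 38123 = 2*sqrt(3765) - 38123 = -38123 + 2*sqrt(3765)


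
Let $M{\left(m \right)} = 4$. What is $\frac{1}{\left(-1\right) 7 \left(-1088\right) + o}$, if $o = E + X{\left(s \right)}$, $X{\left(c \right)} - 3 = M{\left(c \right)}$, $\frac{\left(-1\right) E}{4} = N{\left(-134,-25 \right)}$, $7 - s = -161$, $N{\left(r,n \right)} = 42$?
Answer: $\frac{1}{7455} \approx 0.00013414$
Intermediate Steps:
$s = 168$ ($s = 7 - -161 = 7 + 161 = 168$)
$E = -168$ ($E = \left(-4\right) 42 = -168$)
$X{\left(c \right)} = 7$ ($X{\left(c \right)} = 3 + 4 = 7$)
$o = -161$ ($o = -168 + 7 = -161$)
$\frac{1}{\left(-1\right) 7 \left(-1088\right) + o} = \frac{1}{\left(-1\right) 7 \left(-1088\right) - 161} = \frac{1}{\left(-7\right) \left(-1088\right) - 161} = \frac{1}{7616 - 161} = \frac{1}{7455}$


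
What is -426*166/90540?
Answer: -5893/7545 ≈ -0.78105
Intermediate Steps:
-426*166/90540 = -70716*1/90540 = -5893/7545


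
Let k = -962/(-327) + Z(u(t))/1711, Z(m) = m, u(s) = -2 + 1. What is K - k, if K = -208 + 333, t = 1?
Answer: 68291470/559497 ≈ 122.06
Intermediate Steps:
u(s) = -1
K = 125
k = 1645655/559497 (k = -962/(-327) - 1/1711 = -962*(-1/327) - 1*1/1711 = 962/327 - 1/1711 = 1645655/559497 ≈ 2.9413)
K - k = 125 - 1*1645655/559497 = 125 - 1645655/559497 = 68291470/559497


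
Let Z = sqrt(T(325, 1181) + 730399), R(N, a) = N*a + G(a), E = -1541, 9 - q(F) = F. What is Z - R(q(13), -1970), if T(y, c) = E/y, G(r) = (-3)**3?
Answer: -7853 + sqrt(3085915742)/65 ≈ -6998.4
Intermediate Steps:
G(r) = -27
q(F) = 9 - F
R(N, a) = -27 + N*a (R(N, a) = N*a - 27 = -27 + N*a)
T(y, c) = -1541/y
Z = sqrt(3085915742)/65 (Z = sqrt(-1541/325 + 730399) = sqrt(237378134/325) = sqrt(3085915742)/65 ≈ 854.63)
Z - R(q(13), -1970) = sqrt(3085915742)/65 - (-27 + (9 - 1*13)*(-1970)) = sqrt(3085915742)/65 - (-27 + (9 - 13)*(-1970)) = sqrt(3085915742)/65 - (-27 - 4*(-1970)) = sqrt(3085915742)/65 - (-27 + 7880) = sqrt(3085915742)/65 - 1*7853 = sqrt(3085915742)/65 - 7853 = -7853 + sqrt(3085915742)/65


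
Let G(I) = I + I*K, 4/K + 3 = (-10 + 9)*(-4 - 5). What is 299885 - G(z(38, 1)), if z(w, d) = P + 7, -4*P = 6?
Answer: 1799255/6 ≈ 2.9988e+5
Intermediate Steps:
P = -3/2 (P = -1/4*6 = -3/2 ≈ -1.5000)
K = 2/3 (K = 4/(-3 + (-10 + 9)*(-4 - 5)) = 4/(-3 - 1*(-9)) = 4/(-3 + 9) = 4/6 = 4*(1/6) = 2/3 ≈ 0.66667)
z(w, d) = 11/2 (z(w, d) = -3/2 + 7 = 11/2)
G(I) = 5*I/3 (G(I) = I + I*(2/3) = I + 2*I/3 = 5*I/3)
299885 - G(z(38, 1)) = 299885 - 5*11/(3*2) = 299885 - 1*55/6 = 299885 - 55/6 = 1799255/6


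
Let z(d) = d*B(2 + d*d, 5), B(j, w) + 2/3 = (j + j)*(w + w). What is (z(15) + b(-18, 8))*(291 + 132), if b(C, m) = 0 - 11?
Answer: 28797417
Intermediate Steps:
b(C, m) = -11
B(j, w) = -⅔ + 4*j*w (B(j, w) = -⅔ + (j + j)*(w + w) = -⅔ + (2*j)*(2*w) = -⅔ + 4*j*w)
z(d) = d*(118/3 + 20*d²) (z(d) = d*(-⅔ + 4*(2 + d*d)*5) = d*(-⅔ + 4*(2 + d²)*5) = d*(-⅔ + (40 + 20*d²)) = d*(118/3 + 20*d²))
(z(15) + b(-18, 8))*(291 + 132) = ((20*15³ + (118/3)*15) - 11)*(291 + 132) = ((20*3375 + 590) - 11)*423 = ((67500 + 590) - 11)*423 = (68090 - 11)*423 = 68079*423 = 28797417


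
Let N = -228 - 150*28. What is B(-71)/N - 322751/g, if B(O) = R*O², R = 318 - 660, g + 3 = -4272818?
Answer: 409325919305/1051113966 ≈ 389.42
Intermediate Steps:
g = -4272821 (g = -3 - 4272818 = -4272821)
R = -342
N = -4428 (N = -228 - 4200 = -4428)
B(O) = -342*O²
B(-71)/N - 322751/g = -342*(-71)²/(-4428) - 322751/(-4272821) = -342*5041*(-1/4428) - 322751*(-1/4272821) = -1724022*(-1/4428) + 322751/4272821 = 95779/246 + 322751/4272821 = 409325919305/1051113966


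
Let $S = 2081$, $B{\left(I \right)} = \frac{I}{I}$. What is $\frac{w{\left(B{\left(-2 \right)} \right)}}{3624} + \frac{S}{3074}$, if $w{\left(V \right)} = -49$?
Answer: $\frac{3695459}{5570088} \approx 0.66345$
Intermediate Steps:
$B{\left(I \right)} = 1$
$\frac{w{\left(B{\left(-2 \right)} \right)}}{3624} + \frac{S}{3074} = - \frac{49}{3624} + \frac{2081}{3074} = \frac{3695459}{5570088}$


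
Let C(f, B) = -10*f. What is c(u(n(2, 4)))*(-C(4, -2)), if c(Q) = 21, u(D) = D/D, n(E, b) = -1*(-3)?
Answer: 840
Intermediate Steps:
n(E, b) = 3
u(D) = 1
c(u(n(2, 4)))*(-C(4, -2)) = 21*(-(-10)*4) = 21*(-1*(-40)) = 21*40 = 840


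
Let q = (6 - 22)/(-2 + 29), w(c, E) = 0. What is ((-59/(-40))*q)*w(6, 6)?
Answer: 0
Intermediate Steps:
q = -16/27 ≈ -0.59259
((-59/(-40))*q)*w(6, 6) = (-59/(-40)*(-16/27))*0 = (-59*(-1/40)*(-16/27))*0 = ((59/40)*(-16/27))*0 = -118/135*0 = 0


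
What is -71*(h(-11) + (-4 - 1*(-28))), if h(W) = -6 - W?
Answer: -2059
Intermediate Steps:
-71*(h(-11) + (-4 - 1*(-28))) = -71*((-6 - 1*(-11)) + (-4 - 1*(-28))) = -71*((-6 + 11) + (-4 + 28)) = -71*(5 + 24) = -71*29 = -2059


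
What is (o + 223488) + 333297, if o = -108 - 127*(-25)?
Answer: 559852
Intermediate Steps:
o = 3067 (o = -108 + 3175 = 3067)
(o + 223488) + 333297 = (3067 + 223488) + 333297 = 226555 + 333297 = 559852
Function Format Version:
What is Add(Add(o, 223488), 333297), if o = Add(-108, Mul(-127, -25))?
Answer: 559852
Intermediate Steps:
o = 3067 (o = Add(-108, 3175) = 3067)
Add(Add(o, 223488), 333297) = Add(Add(3067, 223488), 333297) = Add(226555, 333297) = 559852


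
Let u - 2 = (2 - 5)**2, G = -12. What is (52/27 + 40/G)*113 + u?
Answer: -3997/27 ≈ -148.04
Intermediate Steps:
u = 11 (u = 2 + (2 - 5)**2 = 2 + (-3)**2 = 2 + 9 = 11)
(52/27 + 40/G)*113 + u = (52/27 + 40/(-12))*113 + 11 = (52*(1/27) + 40*(-1/12))*113 + 11 = (52/27 - 10/3)*113 + 11 = -38/27*113 + 11 = -4294/27 + 11 = -3997/27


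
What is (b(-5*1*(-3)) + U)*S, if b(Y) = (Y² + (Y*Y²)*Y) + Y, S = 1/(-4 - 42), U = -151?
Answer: -25357/23 ≈ -1102.5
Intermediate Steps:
S = -1/46 (S = 1/(-46) = -1/46 ≈ -0.021739)
b(Y) = Y + Y² + Y⁴ (b(Y) = (Y² + Y³*Y) + Y = (Y² + Y⁴) + Y = Y + Y² + Y⁴)
(b(-5*1*(-3)) + U)*S = ((-5*1*(-3))*(1 - 5*1*(-3) + (-5*1*(-3))³) - 151)*(-1/46) = ((-5*(-3))*(1 - 5*(-3) + (-5*(-3))³) - 151)*(-1/46) = (15*(1 + 15 + 15³) - 151)*(-1/46) = (15*(1 + 15 + 3375) - 151)*(-1/46) = (15*3391 - 151)*(-1/46) = (50865 - 151)*(-1/46) = 50714*(-1/46) = -25357/23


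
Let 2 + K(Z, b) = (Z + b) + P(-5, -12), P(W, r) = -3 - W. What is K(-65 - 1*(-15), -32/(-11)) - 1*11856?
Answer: -130934/11 ≈ -11903.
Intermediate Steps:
K(Z, b) = Z + b (K(Z, b) = -2 + ((Z + b) + (-3 - 1*(-5))) = -2 + ((Z + b) + (-3 + 5)) = -2 + ((Z + b) + 2) = -2 + (2 + Z + b) = Z + b)
K(-65 - 1*(-15), -32/(-11)) - 1*11856 = ((-65 - 1*(-15)) - 32/(-11)) - 1*11856 = ((-65 + 15) - 32*(-1/11)) - 11856 = (-50 + 32/11) - 11856 = -518/11 - 11856 = -130934/11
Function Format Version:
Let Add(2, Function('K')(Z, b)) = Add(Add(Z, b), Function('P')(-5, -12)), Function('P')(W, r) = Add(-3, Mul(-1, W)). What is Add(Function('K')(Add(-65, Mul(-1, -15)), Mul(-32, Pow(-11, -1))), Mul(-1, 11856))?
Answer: Rational(-130934, 11) ≈ -11903.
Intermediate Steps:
Function('K')(Z, b) = Add(Z, b) (Function('K')(Z, b) = Add(-2, Add(Add(Z, b), Add(-3, Mul(-1, -5)))) = Add(-2, Add(Add(Z, b), Add(-3, 5))) = Add(-2, Add(Add(Z, b), 2)) = Add(-2, Add(2, Z, b)) = Add(Z, b))
Add(Function('K')(Add(-65, Mul(-1, -15)), Mul(-32, Pow(-11, -1))), Mul(-1, 11856)) = Add(Add(Add(-65, Mul(-1, -15)), Mul(-32, Pow(-11, -1))), Mul(-1, 11856)) = Add(Add(Add(-65, 15), Mul(-32, Rational(-1, 11))), -11856) = Add(Add(-50, Rational(32, 11)), -11856) = Add(Rational(-518, 11), -11856) = Rational(-130934, 11)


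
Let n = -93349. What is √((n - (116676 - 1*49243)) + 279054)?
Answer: 16*√462 ≈ 343.91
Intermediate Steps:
√((n - (116676 - 1*49243)) + 279054) = √((-93349 - (116676 - 1*49243)) + 279054) = √((-93349 - (116676 - 49243)) + 279054) = √((-93349 - 1*67433) + 279054) = √((-93349 - 67433) + 279054) = √(-160782 + 279054) = √118272 = 16*√462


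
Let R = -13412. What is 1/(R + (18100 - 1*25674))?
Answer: -1/20986 ≈ -4.7651e-5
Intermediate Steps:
1/(R + (18100 - 1*25674)) = 1/(-13412 + (18100 - 1*25674)) = 1/(-13412 + (18100 - 25674)) = 1/(-13412 - 7574) = 1/(-20986) = -1/20986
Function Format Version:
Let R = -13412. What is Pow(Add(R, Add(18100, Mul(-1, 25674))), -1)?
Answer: Rational(-1, 20986) ≈ -4.7651e-5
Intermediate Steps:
Pow(Add(R, Add(18100, Mul(-1, 25674))), -1) = Pow(Add(-13412, Add(18100, Mul(-1, 25674))), -1) = Pow(Add(-13412, Add(18100, -25674)), -1) = Pow(Add(-13412, -7574), -1) = Pow(-20986, -1) = Rational(-1, 20986)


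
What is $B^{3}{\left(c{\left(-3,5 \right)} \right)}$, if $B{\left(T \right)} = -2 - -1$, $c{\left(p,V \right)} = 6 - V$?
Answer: $-1$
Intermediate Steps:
$B{\left(T \right)} = -1$ ($B{\left(T \right)} = -2 + 1 = -1$)
$B^{3}{\left(c{\left(-3,5 \right)} \right)} = \left(-1\right)^{3} = -1$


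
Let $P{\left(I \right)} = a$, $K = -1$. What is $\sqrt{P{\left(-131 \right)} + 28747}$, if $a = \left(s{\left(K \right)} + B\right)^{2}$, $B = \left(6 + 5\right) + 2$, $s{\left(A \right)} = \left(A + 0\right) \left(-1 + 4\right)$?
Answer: $\sqrt{28847} \approx 169.84$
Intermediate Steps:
$s{\left(A \right)} = 3 A$ ($s{\left(A \right)} = A 3 = 3 A$)
$B = 13$ ($B = 11 + 2 = 13$)
$a = 100$ ($a = \left(3 \left(-1\right) + 13\right)^{2} = \left(-3 + 13\right)^{2} = 10^{2} = 100$)
$P{\left(I \right)} = 100$
$\sqrt{P{\left(-131 \right)} + 28747} = \sqrt{100 + 28747} = \sqrt{28847}$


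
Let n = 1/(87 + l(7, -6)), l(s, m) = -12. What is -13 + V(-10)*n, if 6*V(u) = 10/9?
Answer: -5264/405 ≈ -12.998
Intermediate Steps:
V(u) = 5/27 (V(u) = (10/9)/6 = (10*(⅑))/6 = (⅙)*(10/9) = 5/27)
n = 1/75 (n = 1/(87 - 12) = 1/75 ≈ 0.013333)
-13 + V(-10)*n = -13 + (5/27)*(1/75) = -13 + 1/405 = -5264/405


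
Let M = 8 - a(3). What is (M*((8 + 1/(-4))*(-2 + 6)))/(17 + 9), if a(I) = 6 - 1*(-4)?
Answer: -31/13 ≈ -2.3846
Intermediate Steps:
a(I) = 10 (a(I) = 6 + 4 = 10)
M = -2 (M = 8 - 1*10 = 8 - 10 = -2)
(M*((8 + 1/(-4))*(-2 + 6)))/(17 + 9) = (-2*(8 + 1/(-4))*(-2 + 6))/(17 + 9) = -2*(8 - ¼)*4/26 = -31*4/2*(1/26) = -2*31*(1/26) = -62*1/26 = -31/13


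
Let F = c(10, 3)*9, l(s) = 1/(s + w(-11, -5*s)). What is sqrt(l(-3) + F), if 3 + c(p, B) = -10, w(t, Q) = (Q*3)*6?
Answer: I*sqrt(8340546)/267 ≈ 10.816*I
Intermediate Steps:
w(t, Q) = 18*Q (w(t, Q) = (3*Q)*6 = 18*Q)
c(p, B) = -13 (c(p, B) = -3 - 10 = -13)
l(s) = -1/(89*s) (l(s) = 1/(s + 18*(-5*s)) = 1/(s - 90*s) = 1/(-89*s) = -1/(89*s))
F = -117 (F = -13*9 = -117)
sqrt(l(-3) + F) = sqrt(-1/89/(-3) - 117) = sqrt(-1/89*(-1/3) - 117) = sqrt(1/267 - 117) = sqrt(-31238/267) = I*sqrt(8340546)/267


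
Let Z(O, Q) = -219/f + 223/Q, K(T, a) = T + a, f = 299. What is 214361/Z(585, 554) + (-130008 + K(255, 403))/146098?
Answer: -370547215647167/570293543 ≈ -6.4975e+5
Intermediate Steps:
Z(O, Q) = -219/299 + 223/Q
214361/Z(585, 554) + (-130008 + K(255, 403))/146098 = 214361/(-219/299 + 223/554) + (-130008 + (255 + 403))/146098 = 214361/(-219/299 + 223*(1/554)) + (-130008 + 658)*(1/146098) = 214361/(-219/299 + 223/554) - 129350*1/146098 = 214361/(-54649/165646) - 64675/73049 = 214361*(-165646/54649) - 64675/73049 = -5072577458/7807 - 64675/73049 = -370547215647167/570293543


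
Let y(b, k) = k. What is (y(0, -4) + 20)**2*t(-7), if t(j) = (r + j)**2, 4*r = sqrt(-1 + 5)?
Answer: 10816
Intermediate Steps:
r = 1/2 (r = sqrt(-1 + 5)/4 = sqrt(4)/4 = (1/4)*2 = 1/2 ≈ 0.50000)
t(j) = (1/2 + j)**2
(y(0, -4) + 20)**2*t(-7) = (-4 + 20)**2*((1 + 2*(-7))**2/4) = 16**2*((1 - 14)**2/4) = 256*((1/4)*(-13)**2) = 256*((1/4)*169) = 256*(169/4) = 10816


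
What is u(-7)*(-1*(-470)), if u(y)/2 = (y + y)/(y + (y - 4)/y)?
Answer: 46060/19 ≈ 2424.2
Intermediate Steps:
u(y) = 4*y/(y + (-4 + y)/y) (u(y) = 2*((y + y)/(y + (y - 4)/y)) = 2*((2*y)/(y + (-4 + y)/y)) = 2*(2*y/(y + (-4 + y)/y)) = 4*y/(y + (-4 + y)/y))
u(-7)*(-1*(-470)) = (4*(-7)**2/(-4 - 7 + (-7)**2))*(-1*(-470)) = (4*49/(-4 - 7 + 49))*470 = (4*49/38)*470 = (4*49*(1/38))*470 = (98/19)*470 = 46060/19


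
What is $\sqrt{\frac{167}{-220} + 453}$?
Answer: $\frac{\sqrt{5472115}}{110} \approx 21.266$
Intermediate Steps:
$\sqrt{\frac{167}{-220} + 453} = \sqrt{167 \left(- \frac{1}{220}\right) + 453} = \sqrt{- \frac{167}{220} + 453} = \sqrt{\frac{99493}{220}} = \frac{\sqrt{5472115}}{110}$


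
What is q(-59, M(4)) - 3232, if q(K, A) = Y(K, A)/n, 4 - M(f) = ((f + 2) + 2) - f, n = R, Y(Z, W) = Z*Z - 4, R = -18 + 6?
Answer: -14087/4 ≈ -3521.8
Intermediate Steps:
R = -12
Y(Z, W) = -4 + Z² (Y(Z, W) = Z² - 4 = -4 + Z²)
n = -12
M(f) = 0 (M(f) = 4 - (((f + 2) + 2) - f) = 4 - (((2 + f) + 2) - f) = 4 - ((4 + f) - f) = 4 - 1*4 = 4 - 4 = 0)
q(K, A) = ⅓ - K²/12 (q(K, A) = (-4 + K²)/(-12) = (-4 + K²)*(-1/12) = ⅓ - K²/12)
q(-59, M(4)) - 3232 = (⅓ - 1/12*(-59)²) - 3232 = (⅓ - 1/12*3481) - 3232 = (⅓ - 3481/12) - 3232 = -1159/4 - 3232 = -14087/4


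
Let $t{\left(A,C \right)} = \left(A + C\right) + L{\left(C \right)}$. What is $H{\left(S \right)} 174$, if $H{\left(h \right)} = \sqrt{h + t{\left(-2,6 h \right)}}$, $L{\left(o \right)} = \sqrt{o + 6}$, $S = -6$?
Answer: $174 \sqrt{-44 + i \sqrt{30}} \approx 71.7 + 1156.4 i$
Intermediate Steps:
$L{\left(o \right)} = \sqrt{6 + o}$
$t{\left(A,C \right)} = A + C + \sqrt{6 + C}$ ($t{\left(A,C \right)} = \left(A + C\right) + \sqrt{6 + C} = A + C + \sqrt{6 + C}$)
$H{\left(h \right)} = \sqrt{-2 + \sqrt{6 + 6 h} + 7 h}$ ($H{\left(h \right)} = \sqrt{h + \left(-2 + 6 h + \sqrt{6 + 6 h}\right)} = \sqrt{h + \left(-2 + \sqrt{6 + 6 h} + 6 h\right)} = \sqrt{-2 + \sqrt{6 + 6 h} + 7 h}$)
$H{\left(S \right)} 174 = \sqrt{-2 + 7 \left(-6\right) + \sqrt{6} \sqrt{1 - 6}} \cdot 174 = \sqrt{-2 - 42 + \sqrt{6} \sqrt{-5}} \cdot 174 = \sqrt{-2 - 42 + \sqrt{6} i \sqrt{5}} \cdot 174 = \sqrt{-2 - 42 + i \sqrt{30}} \cdot 174 = \sqrt{-44 + i \sqrt{30}} \cdot 174 = 174 \sqrt{-44 + i \sqrt{30}}$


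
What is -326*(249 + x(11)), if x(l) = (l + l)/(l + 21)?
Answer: -651185/8 ≈ -81398.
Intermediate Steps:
x(l) = 2*l/(21 + l) (x(l) = (2*l)/(21 + l) = 2*l/(21 + l))
-326*(249 + x(11)) = -326*(249 + 2*11/(21 + 11)) = -326*(249 + 2*11/32) = -326*(249 + 2*11*(1/32)) = -326*(249 + 11/16) = -326*3995/16 = -651185/8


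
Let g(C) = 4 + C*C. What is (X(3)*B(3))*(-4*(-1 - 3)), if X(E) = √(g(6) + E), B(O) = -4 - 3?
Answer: -112*√43 ≈ -734.43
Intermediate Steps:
g(C) = 4 + C²
B(O) = -7
X(E) = √(40 + E) (X(E) = √((4 + 6²) + E) = √((4 + 36) + E) = √(40 + E))
(X(3)*B(3))*(-4*(-1 - 3)) = (√(40 + 3)*(-7))*(-4*(-1 - 3)) = (√43*(-7))*(-4*(-4)) = -7*√43*16 = -112*√43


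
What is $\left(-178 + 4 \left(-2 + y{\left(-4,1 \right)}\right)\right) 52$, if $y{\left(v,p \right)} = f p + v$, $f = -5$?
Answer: $-11544$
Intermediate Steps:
$y{\left(v,p \right)} = v - 5 p$ ($y{\left(v,p \right)} = - 5 p + v = v - 5 p$)
$\left(-178 + 4 \left(-2 + y{\left(-4,1 \right)}\right)\right) 52 = \left(-178 + 4 \left(-2 - 9\right)\right) 52 = \left(-178 + 4 \left(-11\right)\right) 52 = \left(-178 - 44\right) 52 = \left(-222\right) 52 = -11544$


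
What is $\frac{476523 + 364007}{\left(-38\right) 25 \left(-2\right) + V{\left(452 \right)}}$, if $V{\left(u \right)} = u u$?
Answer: $\frac{420265}{103102} \approx 4.0762$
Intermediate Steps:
$V{\left(u \right)} = u^{2}$
$\frac{476523 + 364007}{\left(-38\right) 25 \left(-2\right) + V{\left(452 \right)}} = \frac{476523 + 364007}{\left(-38\right) 25 \left(-2\right) + 452^{2}} = \frac{840530}{\left(-950\right) \left(-2\right) + 204304} = \frac{840530}{1900 + 204304} = \frac{840530}{206204} = 840530 \cdot \frac{1}{206204} = \frac{420265}{103102}$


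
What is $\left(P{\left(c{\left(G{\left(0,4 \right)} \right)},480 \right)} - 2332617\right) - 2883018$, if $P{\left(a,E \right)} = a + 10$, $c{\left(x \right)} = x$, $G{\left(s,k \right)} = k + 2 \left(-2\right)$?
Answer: $-5215625$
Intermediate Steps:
$G{\left(s,k \right)} = -4 + k$ ($G{\left(s,k \right)} = k - 4 = -4 + k$)
$P{\left(a,E \right)} = 10 + a$
$\left(P{\left(c{\left(G{\left(0,4 \right)} \right)},480 \right)} - 2332617\right) - 2883018 = \left(\left(10 + \left(-4 + 4\right)\right) - 2332617\right) - 2883018 = \left(\left(10 + 0\right) - 2332617\right) - 2883018 = \left(10 - 2332617\right) - 2883018 = -2332607 - 2883018 = -5215625$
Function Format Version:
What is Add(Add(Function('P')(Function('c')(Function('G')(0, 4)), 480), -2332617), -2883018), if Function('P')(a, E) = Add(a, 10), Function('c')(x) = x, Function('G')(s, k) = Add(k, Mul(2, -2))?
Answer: -5215625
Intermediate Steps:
Function('G')(s, k) = Add(-4, k) (Function('G')(s, k) = Add(k, -4) = Add(-4, k))
Function('P')(a, E) = Add(10, a)
Add(Add(Function('P')(Function('c')(Function('G')(0, 4)), 480), -2332617), -2883018) = Add(Add(Add(10, Add(-4, 4)), -2332617), -2883018) = Add(Add(Add(10, 0), -2332617), -2883018) = Add(Add(10, -2332617), -2883018) = Add(-2332607, -2883018) = -5215625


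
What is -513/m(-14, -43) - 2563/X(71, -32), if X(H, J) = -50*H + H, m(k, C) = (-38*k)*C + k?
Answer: 2878657/3792110 ≈ 0.75912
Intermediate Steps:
m(k, C) = k - 38*C*k (m(k, C) = -38*C*k + k = k - 38*C*k)
X(H, J) = -49*H
-513/m(-14, -43) - 2563/X(71, -32) = -513*(-1/(14*(1 - 38*(-43)))) - 2563/((-49*71)) = -513*(-1/(14*(1 + 1634))) - 2563/(-3479) = -513/((-14*1635)) - 2563*(-1/3479) = -513/(-22890) + 2563/3479 = -513*(-1/22890) + 2563/3479 = 171/7630 + 2563/3479 = 2878657/3792110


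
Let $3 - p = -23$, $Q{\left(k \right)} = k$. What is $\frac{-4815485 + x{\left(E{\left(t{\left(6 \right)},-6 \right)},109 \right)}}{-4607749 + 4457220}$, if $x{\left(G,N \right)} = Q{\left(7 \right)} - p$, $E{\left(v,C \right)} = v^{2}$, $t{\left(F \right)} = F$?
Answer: $\frac{4815504}{150529} \approx 31.991$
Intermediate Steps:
$p = 26$ ($p = 3 - -23 = 3 + 23 = 26$)
$x{\left(G,N \right)} = -19$ ($x{\left(G,N \right)} = 7 - 26 = -19$)
$\frac{-4815485 + x{\left(E{\left(t{\left(6 \right)},-6 \right)},109 \right)}}{-4607749 + 4457220} = \frac{-4815485 - 19}{-4607749 + 4457220} = - \frac{4815504}{-150529} = \left(-4815504\right) \left(- \frac{1}{150529}\right) = \frac{4815504}{150529}$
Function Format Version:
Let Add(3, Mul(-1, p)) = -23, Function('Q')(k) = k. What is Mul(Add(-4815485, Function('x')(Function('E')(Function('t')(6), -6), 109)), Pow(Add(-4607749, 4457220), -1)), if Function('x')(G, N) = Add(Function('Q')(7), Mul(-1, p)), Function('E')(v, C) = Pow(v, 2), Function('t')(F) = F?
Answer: Rational(4815504, 150529) ≈ 31.991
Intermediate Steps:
p = 26 (p = Add(3, Mul(-1, -23)) = Add(3, 23) = 26)
Function('x')(G, N) = -19 (Function('x')(G, N) = Add(7, Mul(-1, 26)) = Add(7, -26) = -19)
Mul(Add(-4815485, Function('x')(Function('E')(Function('t')(6), -6), 109)), Pow(Add(-4607749, 4457220), -1)) = Mul(Add(-4815485, -19), Pow(Add(-4607749, 4457220), -1)) = Mul(-4815504, Pow(-150529, -1)) = Mul(-4815504, Rational(-1, 150529)) = Rational(4815504, 150529)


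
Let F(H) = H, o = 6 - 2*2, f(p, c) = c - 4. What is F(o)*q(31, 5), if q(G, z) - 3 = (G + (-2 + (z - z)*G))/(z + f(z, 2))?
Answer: 76/3 ≈ 25.333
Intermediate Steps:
f(p, c) = -4 + c
o = 2 (o = 6 - 4 = 2)
q(G, z) = 3 + (-2 + G)/(-2 + z) (q(G, z) = 3 + (G + (-2 + (z - z)*G))/(z + (-4 + 2)) = 3 + (G + (-2 + 0*G))/(z - 2) = 3 + (G + (-2 + 0))/(-2 + z) = 3 + (G - 2)/(-2 + z) = 3 + (-2 + G)/(-2 + z))
F(o)*q(31, 5) = 2*((-8 + 31 + 3*5)/(-2 + 5)) = 2*((-8 + 31 + 15)/3) = 2*((1/3)*38) = 2*(38/3) = 76/3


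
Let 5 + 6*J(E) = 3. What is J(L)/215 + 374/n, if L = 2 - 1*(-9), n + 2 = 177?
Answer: 48211/22575 ≈ 2.1356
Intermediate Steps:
n = 175 (n = -2 + 177 = 175)
L = 11 (L = 2 + 9 = 11)
J(E) = -⅓ (J(E) = -⅚ + (⅙)*3 = -⅚ + ½ = -⅓)
J(L)/215 + 374/n = -⅓/215 + 374/175 = -⅓*1/215 + 374*(1/175) = -1/645 + 374/175 = 48211/22575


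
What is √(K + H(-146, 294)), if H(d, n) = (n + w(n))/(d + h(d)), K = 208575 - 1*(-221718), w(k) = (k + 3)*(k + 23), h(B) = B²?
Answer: √192845939846010/21170 ≈ 655.97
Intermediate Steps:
w(k) = (3 + k)*(23 + k)
K = 430293 (K = 208575 + 221718 = 430293)
H(d, n) = (69 + n² + 27*n)/(d + d²) (H(d, n) = (n + (69 + n² + 26*n))/(d + d²) = (69 + n² + 27*n)/(d + d²))
√(K + H(-146, 294)) = √(430293 + (69 + 294² + 27*294)/((-146)*(1 - 146))) = √(430293 - 1/146*(69 + 86436 + 7938)/(-145)) = √(430293 - 1/146*(-1/145)*94443) = √(430293 + 94443/21170) = √(9109397253/21170) = √192845939846010/21170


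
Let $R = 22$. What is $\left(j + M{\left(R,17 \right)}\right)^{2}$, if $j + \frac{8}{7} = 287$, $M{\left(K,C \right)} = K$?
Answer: $\frac{4644025}{49} \approx 94776.0$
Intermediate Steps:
$j = \frac{2001}{7}$ ($j = - \frac{8}{7} + 287 = \frac{2001}{7} \approx 285.86$)
$\left(j + M{\left(R,17 \right)}\right)^{2} = \left(\frac{2001}{7} + 22\right)^{2} = \left(\frac{2155}{7}\right)^{2} = \frac{4644025}{49}$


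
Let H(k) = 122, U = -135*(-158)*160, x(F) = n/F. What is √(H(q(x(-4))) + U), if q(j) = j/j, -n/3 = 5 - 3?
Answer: √3412922 ≈ 1847.4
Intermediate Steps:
n = -6 (n = -3*(5 - 3) = -3*2 = -6)
x(F) = -6/F
q(j) = 1
U = 3412800 (U = 21330*160 = 3412800)
√(H(q(x(-4))) + U) = √(122 + 3412800) = √3412922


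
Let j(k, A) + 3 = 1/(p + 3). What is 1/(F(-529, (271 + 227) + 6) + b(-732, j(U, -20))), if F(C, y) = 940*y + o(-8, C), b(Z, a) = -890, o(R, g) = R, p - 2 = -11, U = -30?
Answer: 1/472862 ≈ 2.1148e-6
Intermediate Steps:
p = -9 (p = 2 - 11 = -9)
j(k, A) = -19/6 (j(k, A) = -3 + 1/(-9 + 3) = -3 + 1/(-6) = -3 - ⅙ = -19/6)
F(C, y) = -8 + 940*y (F(C, y) = 940*y - 8 = -8 + 940*y)
1/(F(-529, (271 + 227) + 6) + b(-732, j(U, -20))) = 1/((-8 + 940*((271 + 227) + 6)) - 890) = 1/((-8 + 940*(498 + 6)) - 890) = 1/((-8 + 940*504) - 890) = 1/((-8 + 473760) - 890) = 1/(473752 - 890) = 1/472862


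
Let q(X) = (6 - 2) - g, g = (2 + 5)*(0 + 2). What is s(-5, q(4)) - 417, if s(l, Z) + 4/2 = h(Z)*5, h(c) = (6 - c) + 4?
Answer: -319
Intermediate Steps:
g = 14 (g = 7*2 = 14)
h(c) = 10 - c
q(X) = -10 (q(X) = (6 - 2) - 1*14 = 4 - 14 = -10)
s(l, Z) = 48 - 5*Z (s(l, Z) = -2 + (10 - Z)*5 = -2 + (50 - 5*Z) = 48 - 5*Z)
s(-5, q(4)) - 417 = (48 - 5*(-10)) - 417 = (48 + 50) - 417 = 98 - 417 = -319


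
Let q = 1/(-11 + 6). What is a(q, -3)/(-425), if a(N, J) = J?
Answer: 3/425 ≈ 0.0070588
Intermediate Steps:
q = -1/5 (q = 1/(-5) = -1/5 ≈ -0.20000)
a(q, -3)/(-425) = -3/(-425) = -3*(-1/425) = 3/425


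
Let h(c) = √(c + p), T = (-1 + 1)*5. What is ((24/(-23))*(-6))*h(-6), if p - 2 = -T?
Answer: 288*I/23 ≈ 12.522*I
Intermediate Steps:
T = 0 (T = 0*5 = 0)
p = 2 (p = 2 - 1*0 = 2 + 0 = 2)
h(c) = √(2 + c) (h(c) = √(c + 2) = √(2 + c))
((24/(-23))*(-6))*h(-6) = ((24/(-23))*(-6))*√(2 - 6) = ((24*(-1/23))*(-6))*√(-4) = (-24/23*(-6))*(2*I) = 144*(2*I)/23 = 288*I/23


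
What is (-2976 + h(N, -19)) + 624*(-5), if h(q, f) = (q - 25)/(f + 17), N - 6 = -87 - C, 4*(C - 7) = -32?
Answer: -12087/2 ≈ -6043.5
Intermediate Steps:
C = -1 (C = 7 + (1/4)*(-32) = 7 - 8 = -1)
N = -80 (N = 6 + (-87 - 1*(-1)) = 6 + (-87 + 1) = 6 - 86 = -80)
h(q, f) = (-25 + q)/(17 + f)
(-2976 + h(N, -19)) + 624*(-5) = (-2976 + (-25 - 80)/(17 - 19)) + 624*(-5) = (-2976 - 105/(-2)) - 3120 = (-2976 - 1/2*(-105)) - 3120 = (-2976 + 105/2) - 3120 = -5847/2 - 3120 = -12087/2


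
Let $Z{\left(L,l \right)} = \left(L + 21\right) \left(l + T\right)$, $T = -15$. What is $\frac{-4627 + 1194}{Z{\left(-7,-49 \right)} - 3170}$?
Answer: $\frac{3433}{4066} \approx 0.84432$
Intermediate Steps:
$Z{\left(L,l \right)} = \left(-15 + l\right) \left(21 + L\right)$ ($Z{\left(L,l \right)} = \left(L + 21\right) \left(l - 15\right) = \left(21 + L\right) \left(-15 + l\right) = \left(-15 + l\right) \left(21 + L\right)$)
$\frac{-4627 + 1194}{Z{\left(-7,-49 \right)} - 3170} = \frac{-4627 + 1194}{\left(-315 - -105 + 21 \left(-49\right) - -343\right) - 3170} = - \frac{3433}{\left(-315 + 105 - 1029 + 343\right) - 3170} = - \frac{3433}{-896 - 3170} = - \frac{3433}{-4066} = \left(-3433\right) \left(- \frac{1}{4066}\right) = \frac{3433}{4066}$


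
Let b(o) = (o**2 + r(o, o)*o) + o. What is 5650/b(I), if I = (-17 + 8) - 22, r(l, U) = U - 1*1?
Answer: 2825/961 ≈ 2.9396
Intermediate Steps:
r(l, U) = -1 + U (r(l, U) = U - 1 = -1 + U)
I = -31 (I = -9 - 22 = -31)
b(o) = o + o**2 + o*(-1 + o) (b(o) = (o**2 + (-1 + o)*o) + o = (o**2 + o*(-1 + o)) + o = o + o**2 + o*(-1 + o))
5650/b(I) = 5650/((2*(-31)**2)) = 5650/((2*961)) = 5650/1922 = 5650*(1/1922) = 2825/961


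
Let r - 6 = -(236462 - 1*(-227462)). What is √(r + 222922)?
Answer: 2*I*√60249 ≈ 490.91*I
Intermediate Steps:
r = -463918 (r = 6 - (236462 - 1*(-227462)) = 6 - (236462 + 227462) = 6 - 1*463924 = 6 - 463924 = -463918)
√(r + 222922) = √(-463918 + 222922) = √(-240996) = 2*I*√60249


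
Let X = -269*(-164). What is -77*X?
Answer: -3396932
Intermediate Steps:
X = 44116
-77*X = -77*44116 = -3396932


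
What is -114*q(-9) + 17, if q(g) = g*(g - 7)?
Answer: -16399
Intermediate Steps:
q(g) = g*(-7 + g)
-114*q(-9) + 17 = -(-1026)*(-7 - 9) + 17 = -(-1026)*(-16) + 17 = -114*144 + 17 = -16416 + 17 = -16399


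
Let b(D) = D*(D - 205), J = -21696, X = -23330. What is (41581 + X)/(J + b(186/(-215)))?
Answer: -843652475/994665054 ≈ -0.84818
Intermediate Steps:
b(D) = D*(-205 + D)
(41581 + X)/(J + b(186/(-215))) = (41581 - 23330)/(-21696 + (186/(-215))*(-205 + 186/(-215))) = 18251/(-21696 + (186*(-1/215))*(-205 + 186*(-1/215))) = 18251/(-21696 - 186*(-205 - 186/215)/215) = 18251/(-21696 - 186/215*(-44261/215)) = 18251/(-21696 + 8232546/46225) = 18251/(-994665054/46225) = 18251*(-46225/994665054) = -843652475/994665054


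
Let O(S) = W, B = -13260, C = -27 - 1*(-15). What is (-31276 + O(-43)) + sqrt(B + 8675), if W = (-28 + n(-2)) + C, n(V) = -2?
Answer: -31318 + I*sqrt(4585) ≈ -31318.0 + 67.713*I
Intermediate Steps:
C = -12 (C = -27 + 15 = -12)
W = -42 (W = (-28 - 2) - 12 = -30 - 12 = -42)
O(S) = -42
(-31276 + O(-43)) + sqrt(B + 8675) = (-31276 - 42) + sqrt(-13260 + 8675) = -31318 + sqrt(-4585) = -31318 + I*sqrt(4585)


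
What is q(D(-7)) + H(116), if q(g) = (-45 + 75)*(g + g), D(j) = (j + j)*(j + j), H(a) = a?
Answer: 11876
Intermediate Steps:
D(j) = 4*j² (D(j) = (2*j)*(2*j) = 4*j²)
q(g) = 60*g (q(g) = 30*(2*g) = 60*g)
q(D(-7)) + H(116) = 60*(4*(-7)²) + 116 = 60*(4*49) + 116 = 60*196 + 116 = 11760 + 116 = 11876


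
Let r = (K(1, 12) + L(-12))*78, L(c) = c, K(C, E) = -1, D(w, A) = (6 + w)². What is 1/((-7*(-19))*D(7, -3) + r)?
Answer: 1/21463 ≈ 4.6592e-5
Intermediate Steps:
r = -1014 (r = (-1 - 12)*78 = -13*78 = -1014)
1/((-7*(-19))*D(7, -3) + r) = 1/((-7*(-19))*(6 + 7)² - 1014) = 1/(133*13² - 1014) = 1/(133*169 - 1014) = 1/(22477 - 1014) = 1/21463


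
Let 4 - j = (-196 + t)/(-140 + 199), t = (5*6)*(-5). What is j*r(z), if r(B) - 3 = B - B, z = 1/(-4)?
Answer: 1746/59 ≈ 29.593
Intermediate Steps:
t = -150 (t = 30*(-5) = -150)
z = -¼ ≈ -0.25000
r(B) = 3 (r(B) = 3 + (B - B) = 3 + 0 = 3)
j = 582/59 (j = 4 - (-196 - 150)/(-140 + 199) = 4 - (-346)/59 = 4 - 1*(-346/59) = 4 + 346/59 = 582/59 ≈ 9.8644)
j*r(z) = (582/59)*3 = 1746/59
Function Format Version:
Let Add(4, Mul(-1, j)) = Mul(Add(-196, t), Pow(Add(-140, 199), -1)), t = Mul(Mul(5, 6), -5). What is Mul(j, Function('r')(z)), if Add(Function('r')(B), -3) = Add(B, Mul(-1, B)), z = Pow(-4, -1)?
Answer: Rational(1746, 59) ≈ 29.593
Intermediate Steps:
t = -150 (t = Mul(30, -5) = -150)
z = Rational(-1, 4) ≈ -0.25000
Function('r')(B) = 3 (Function('r')(B) = Add(3, Add(B, Mul(-1, B))) = Add(3, 0) = 3)
j = Rational(582, 59) (j = Add(4, Mul(-1, Mul(Add(-196, -150), Pow(Add(-140, 199), -1)))) = Add(4, Mul(-1, Mul(-346, Pow(59, -1)))) = Add(4, Mul(-1, Mul(-346, Rational(1, 59)))) = Add(4, Mul(-1, Rational(-346, 59))) = Add(4, Rational(346, 59)) = Rational(582, 59) ≈ 9.8644)
Mul(j, Function('r')(z)) = Mul(Rational(582, 59), 3) = Rational(1746, 59)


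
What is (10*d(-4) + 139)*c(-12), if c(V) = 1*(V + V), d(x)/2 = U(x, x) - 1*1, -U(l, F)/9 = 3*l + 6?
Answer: -28776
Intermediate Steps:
U(l, F) = -54 - 27*l (U(l, F) = -9*(3*l + 6) = -9*(6 + 3*l) = -54 - 27*l)
d(x) = -110 - 54*x (d(x) = 2*((-54 - 27*x) - 1*1) = 2*((-54 - 27*x) - 1) = 2*(-55 - 27*x) = -110 - 54*x)
c(V) = 2*V (c(V) = 1*(2*V) = 2*V)
(10*d(-4) + 139)*c(-12) = (10*(-110 - 54*(-4)) + 139)*(2*(-12)) = (10*(-110 + 216) + 139)*(-24) = (10*106 + 139)*(-24) = (1060 + 139)*(-24) = 1199*(-24) = -28776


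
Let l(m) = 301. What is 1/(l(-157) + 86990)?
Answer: 1/87291 ≈ 1.1456e-5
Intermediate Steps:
1/(l(-157) + 86990) = 1/(301 + 86990) = 1/87291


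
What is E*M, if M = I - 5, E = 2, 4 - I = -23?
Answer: 44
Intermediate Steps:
I = 27 (I = 4 - 1*(-23) = 4 + 23 = 27)
M = 22 (M = 27 - 5 = 22)
E*M = 2*22 = 44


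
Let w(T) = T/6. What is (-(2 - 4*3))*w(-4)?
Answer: -20/3 ≈ -6.6667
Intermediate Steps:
w(T) = T/6 (w(T) = T*(⅙) = T/6)
(-(2 - 4*3))*w(-4) = (-(2 - 4*3))*((⅙)*(-4)) = -(2 - 12)*(-⅔) = -1*(-10)*(-⅔) = 10*(-⅔) = -20/3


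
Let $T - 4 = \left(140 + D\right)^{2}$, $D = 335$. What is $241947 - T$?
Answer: $16318$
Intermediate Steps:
$T = 225629$ ($T = 4 + \left(140 + 335\right)^{2} = 4 + 475^{2} = 4 + 225625 = 225629$)
$241947 - T = 241947 - 225629 = 16318$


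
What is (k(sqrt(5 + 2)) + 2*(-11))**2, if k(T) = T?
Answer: (22 - sqrt(7))**2 ≈ 374.59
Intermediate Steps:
(k(sqrt(5 + 2)) + 2*(-11))**2 = (sqrt(5 + 2) + 2*(-11))**2 = (sqrt(7) - 22)**2 = (-22 + sqrt(7))**2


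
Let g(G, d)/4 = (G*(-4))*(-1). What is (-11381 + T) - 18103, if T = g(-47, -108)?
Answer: -30236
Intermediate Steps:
g(G, d) = 16*G (g(G, d) = 4*((G*(-4))*(-1)) = 4*(-4*G*(-1)) = 4*(4*G) = 16*G)
T = -752 (T = 16*(-47) = -752)
(-11381 + T) - 18103 = (-11381 - 752) - 18103 = -12133 - 18103 = -30236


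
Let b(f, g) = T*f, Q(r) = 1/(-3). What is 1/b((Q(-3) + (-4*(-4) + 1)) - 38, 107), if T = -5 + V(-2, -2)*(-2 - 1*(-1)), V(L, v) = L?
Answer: 1/64 ≈ 0.015625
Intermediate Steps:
Q(r) = -⅓
T = -3 (T = -5 - 2*(-2 - 1*(-1)) = -5 - 2*(-2 + 1) = -5 - 2*(-1) = -5 + 2 = -3)
b(f, g) = -3*f
1/b((Q(-3) + (-4*(-4) + 1)) - 38, 107) = 1/(-3*((-⅓ + (-4*(-4) + 1)) - 38)) = 1/(-3*((-⅓ + (16 + 1)) - 38)) = 1/(-3*((-⅓ + 17) - 38)) = 1/(-3*(50/3 - 38)) = 1/(-3*(-64/3)) = 1/64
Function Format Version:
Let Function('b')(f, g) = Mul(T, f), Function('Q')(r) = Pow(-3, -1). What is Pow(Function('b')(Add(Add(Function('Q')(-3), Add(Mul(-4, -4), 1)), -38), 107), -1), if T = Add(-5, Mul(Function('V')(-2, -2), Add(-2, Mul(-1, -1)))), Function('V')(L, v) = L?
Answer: Rational(1, 64) ≈ 0.015625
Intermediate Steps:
Function('Q')(r) = Rational(-1, 3)
T = -3 (T = Add(-5, Mul(-2, Add(-2, Mul(-1, -1)))) = Add(-5, Mul(-2, Add(-2, 1))) = Add(-5, Mul(-2, -1)) = Add(-5, 2) = -3)
Function('b')(f, g) = Mul(-3, f)
Pow(Function('b')(Add(Add(Function('Q')(-3), Add(Mul(-4, -4), 1)), -38), 107), -1) = Pow(Mul(-3, Add(Add(Rational(-1, 3), Add(Mul(-4, -4), 1)), -38)), -1) = Pow(Mul(-3, Add(Add(Rational(-1, 3), Add(16, 1)), -38)), -1) = Pow(Mul(-3, Add(Add(Rational(-1, 3), 17), -38)), -1) = Pow(Mul(-3, Add(Rational(50, 3), -38)), -1) = Pow(Mul(-3, Rational(-64, 3)), -1) = Pow(64, -1) = Rational(1, 64)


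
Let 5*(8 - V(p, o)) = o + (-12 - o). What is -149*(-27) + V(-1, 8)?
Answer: 20167/5 ≈ 4033.4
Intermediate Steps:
V(p, o) = 52/5 (V(p, o) = 8 - (o + (-12 - o))/5 = 8 - 1/5*(-12) = 8 + 12/5 = 52/5)
-149*(-27) + V(-1, 8) = -149*(-27) + 52/5 = 4023 + 52/5 = 20167/5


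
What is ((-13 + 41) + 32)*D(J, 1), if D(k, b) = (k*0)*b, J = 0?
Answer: 0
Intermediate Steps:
D(k, b) = 0 (D(k, b) = 0*b = 0)
((-13 + 41) + 32)*D(J, 1) = ((-13 + 41) + 32)*0 = (28 + 32)*0 = 60*0 = 0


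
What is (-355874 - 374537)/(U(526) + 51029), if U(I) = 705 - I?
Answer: -730411/51208 ≈ -14.264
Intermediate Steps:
(-355874 - 374537)/(U(526) + 51029) = (-355874 - 374537)/((705 - 1*526) + 51029) = -730411/((705 - 526) + 51029) = -730411/(179 + 51029) = -730411/51208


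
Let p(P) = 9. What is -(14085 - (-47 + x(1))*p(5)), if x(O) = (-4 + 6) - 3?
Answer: -14517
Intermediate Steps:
x(O) = -1 (x(O) = 2 - 3 = -1)
-(14085 - (-47 + x(1))*p(5)) = -(14085 - (-47 - 1)*9) = -(14085 - (-48)*9) = -(14085 - 1*(-432)) = -(14085 + 432) = -1*14517 = -14517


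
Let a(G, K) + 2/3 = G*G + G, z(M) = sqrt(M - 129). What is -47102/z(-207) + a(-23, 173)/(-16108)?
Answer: -379/12081 + 23551*I*sqrt(21)/42 ≈ -0.031372 + 2569.6*I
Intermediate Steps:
z(M) = sqrt(-129 + M)
a(G, K) = -2/3 + G + G**2 (a(G, K) = -2/3 + (G*G + G) = -2/3 + (G**2 + G) = -2/3 + (G + G**2) = -2/3 + G + G**2)
-47102/z(-207) + a(-23, 173)/(-16108) = -47102/sqrt(-129 - 207) + (-2/3 - 23 + (-23)**2)/(-16108) = -47102*(-I*sqrt(21)/84) + (-2/3 - 23 + 529)*(-1/16108) = -47102*(-I*sqrt(21)/84) + (1516/3)*(-1/16108) = -(-23551)*I*sqrt(21)/42 - 379/12081 = 23551*I*sqrt(21)/42 - 379/12081 = -379/12081 + 23551*I*sqrt(21)/42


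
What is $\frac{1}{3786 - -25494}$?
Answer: $\frac{1}{29280} \approx 3.4153 \cdot 10^{-5}$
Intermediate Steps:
$\frac{1}{3786 - -25494} = \frac{1}{3786 + 25494} = \frac{1}{29280}$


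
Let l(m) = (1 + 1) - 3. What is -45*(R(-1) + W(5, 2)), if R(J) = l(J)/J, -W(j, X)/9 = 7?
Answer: 2790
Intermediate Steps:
W(j, X) = -63 (W(j, X) = -9*7 = -63)
l(m) = -1 (l(m) = 2 - 3 = -1)
R(J) = -1/J
-45*(R(-1) + W(5, 2)) = -45*(-1/(-1) - 63) = -45*(-1*(-1) - 63) = -45*(1 - 63) = -45*(-62) = 2790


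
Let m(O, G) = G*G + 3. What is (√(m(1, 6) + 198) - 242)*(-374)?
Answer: 90508 - 374*√237 ≈ 84750.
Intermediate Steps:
m(O, G) = 3 + G² (m(O, G) = G² + 3 = 3 + G²)
(√(m(1, 6) + 198) - 242)*(-374) = (√((3 + 6²) + 198) - 242)*(-374) = (√((3 + 36) + 198) - 242)*(-374) = (√(39 + 198) - 242)*(-374) = (√237 - 242)*(-374) = (-242 + √237)*(-374) = 90508 - 374*√237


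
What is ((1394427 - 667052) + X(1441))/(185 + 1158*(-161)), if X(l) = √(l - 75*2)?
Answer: -727375/186253 - √1291/186253 ≈ -3.9055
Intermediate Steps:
X(l) = √(-150 + l) (X(l) = √(l - 150) = √(-150 + l))
((1394427 - 667052) + X(1441))/(185 + 1158*(-161)) = ((1394427 - 667052) + √(-150 + 1441))/(185 + 1158*(-161)) = (727375 + √1291)/(185 - 186438) = (727375 + √1291)/(-186253) = (727375 + √1291)*(-1/186253) = -727375/186253 - √1291/186253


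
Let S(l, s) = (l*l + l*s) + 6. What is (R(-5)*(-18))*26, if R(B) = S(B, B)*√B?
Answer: -26208*I*√5 ≈ -58603.0*I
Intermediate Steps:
S(l, s) = 6 + l² + l*s (S(l, s) = (l² + l*s) + 6 = 6 + l² + l*s)
R(B) = √B*(6 + 2*B²) (R(B) = (6 + B² + B*B)*√B = (6 + B² + B²)*√B = (6 + 2*B²)*√B = √B*(6 + 2*B²))
(R(-5)*(-18))*26 = ((2*√(-5)*(3 + (-5)²))*(-18))*26 = ((2*(I*√5)*(3 + 25))*(-18))*26 = ((2*(I*√5)*28)*(-18))*26 = ((56*I*√5)*(-18))*26 = -1008*I*√5*26 = -26208*I*√5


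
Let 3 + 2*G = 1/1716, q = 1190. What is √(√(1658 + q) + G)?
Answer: √(-4416126 + 11778624*√178)/1716 ≈ 7.2019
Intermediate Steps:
G = -5147/3432 (G = -3/2 + (½)/1716 = -3/2 + (½)*(1/1716) = -3/2 + 1/3432 = -5147/3432 ≈ -1.4997)
√(√(1658 + q) + G) = √(√(1658 + 1190) - 5147/3432) = √(√2848 - 5147/3432) = √(4*√178 - 5147/3432) = √(-5147/3432 + 4*√178)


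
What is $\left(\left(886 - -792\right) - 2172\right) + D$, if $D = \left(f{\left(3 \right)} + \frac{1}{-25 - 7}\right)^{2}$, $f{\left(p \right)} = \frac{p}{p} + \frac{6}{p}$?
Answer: $- \frac{496831}{1024} \approx -485.19$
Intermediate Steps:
$f{\left(p \right)} = 1 + \frac{6}{p}$
$D = \frac{9025}{1024}$ ($D = \left(\frac{6 + 3}{3} + \frac{1}{-25 - 7}\right)^{2} = \left(\frac{1}{3} \cdot 9 + \frac{1}{-32}\right)^{2} = \left(3 - \frac{1}{32}\right)^{2} = \left(\frac{95}{32}\right)^{2} = \frac{9025}{1024} \approx 8.8135$)
$\left(\left(886 - -792\right) - 2172\right) + D = \left(\left(886 - -792\right) - 2172\right) + \frac{9025}{1024} = \left(\left(886 + 792\right) - 2172\right) + \frac{9025}{1024} = \left(1678 - 2172\right) + \frac{9025}{1024} = -494 + \frac{9025}{1024} = - \frac{496831}{1024}$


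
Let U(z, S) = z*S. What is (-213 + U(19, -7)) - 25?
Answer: -371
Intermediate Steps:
U(z, S) = S*z
(-213 + U(19, -7)) - 25 = (-213 - 7*19) - 25 = (-213 - 133) - 25 = -346 - 25 = -371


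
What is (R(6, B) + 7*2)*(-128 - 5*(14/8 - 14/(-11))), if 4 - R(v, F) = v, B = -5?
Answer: -18891/11 ≈ -1717.4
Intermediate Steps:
R(v, F) = 4 - v
(R(6, B) + 7*2)*(-128 - 5*(14/8 - 14/(-11))) = ((4 - 1*6) + 7*2)*(-128 - 5*(14/8 - 14/(-11))) = ((4 - 6) + 14)*(-128 - 5*(14*(⅛) - 14*(-1/11))) = (-2 + 14)*(-128 - 5*(7/4 + 14/11)) = 12*(-128 - 5*133/44) = 12*(-128 - 665/44) = 12*(-6297/44) = -18891/11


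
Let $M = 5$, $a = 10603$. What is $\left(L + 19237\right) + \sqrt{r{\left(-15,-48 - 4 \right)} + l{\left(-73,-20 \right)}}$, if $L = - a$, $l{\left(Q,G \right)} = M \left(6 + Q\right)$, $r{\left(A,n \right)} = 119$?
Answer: $8634 + 6 i \sqrt{6} \approx 8634.0 + 14.697 i$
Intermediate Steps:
$l{\left(Q,G \right)} = 30 + 5 Q$ ($l{\left(Q,G \right)} = 5 \left(6 + Q\right) = 30 + 5 Q$)
$L = -10603$ ($L = \left(-1\right) 10603 = -10603$)
$\left(L + 19237\right) + \sqrt{r{\left(-15,-48 - 4 \right)} + l{\left(-73,-20 \right)}} = \left(-10603 + 19237\right) + \sqrt{119 + \left(30 + 5 \left(-73\right)\right)} = 8634 + \sqrt{119 + \left(30 - 365\right)} = 8634 + \sqrt{119 - 335} = 8634 + \sqrt{-216} = 8634 + 6 i \sqrt{6}$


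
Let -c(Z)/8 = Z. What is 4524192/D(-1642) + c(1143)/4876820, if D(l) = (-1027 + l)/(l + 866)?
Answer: 4280351979610026/3254058145 ≈ 1.3154e+6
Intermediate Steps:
c(Z) = -8*Z
D(l) = (-1027 + l)/(866 + l)
4524192/D(-1642) + c(1143)/4876820 = 4524192/(((-1027 - 1642)/(866 - 1642))) - 8*1143/4876820 = 4524192/((-2669/(-776))) - 9144*1/4876820 = 4524192/((-1/776*(-2669))) - 2286/1219205 = 4524192/(2669/776) - 2286/1219205 = 4524192*(776/2669) - 2286/1219205 = 3510772992/2669 - 2286/1219205 = 4280351979610026/3254058145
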